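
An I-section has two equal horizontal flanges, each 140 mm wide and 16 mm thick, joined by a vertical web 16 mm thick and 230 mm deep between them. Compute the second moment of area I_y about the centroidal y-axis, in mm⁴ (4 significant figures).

I_y ≈ 7.396 × 10⁶ mm⁴

Split into non-overlapping primitives; take the origin at the lower-left of the bounding box.
Bottom flange: 140 × 16, A = 2 240 mm², x = 70 mm, Ī = 3 658 667 mm⁴.
Web: 16 × 230, A = 3 680 mm², x = 70 mm, Ī = 78506.7 mm⁴.
Top flange: 140 × 16, A = 2 240 mm², x = 70 mm, Ī = 3 658 667 mm⁴.
By symmetry the centroid is at mid-width, x̄ = 70 mm.
All pieces are centred on the centroidal y-axis, so I = ΣĪ = 7 395 840 mm⁴.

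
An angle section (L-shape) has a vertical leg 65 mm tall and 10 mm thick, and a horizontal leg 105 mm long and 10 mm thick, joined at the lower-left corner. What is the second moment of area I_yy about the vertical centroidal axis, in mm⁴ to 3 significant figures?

I_yy ≈ 1.78 × 10⁶ mm⁴

Treat the section as a set of non-overlapping primitives; coordinates are from the bounding-box lower-left.
Vertical leg: 10 × 65, A = 650 mm², x = 5 mm, Ī = 5416.7 mm⁴.
Horizontal leg (remainder): 95 × 10, A = 950 mm², x = 57.5 mm, Ī = 714 479 mm⁴.
Centroid: x̄ = ΣA·x / ΣA = 36.172 mm.
Transfer each piece to the vertical centroidal axis using Ī + A·d² with d = x − 36.172:
  vertical leg: d = -31.172 mm → contributes +637 012 mm⁴
  horizontal leg (remainder): d = 21.328 mm → contributes +1 146 624 mm⁴
Total I = 1 783 636 mm⁴.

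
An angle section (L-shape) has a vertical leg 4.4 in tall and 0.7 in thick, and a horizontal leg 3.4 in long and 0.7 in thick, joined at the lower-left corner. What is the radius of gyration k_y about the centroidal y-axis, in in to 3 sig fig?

Treat the section as a set of non-overlapping primitives; coordinates are from the bounding-box lower-left.
Vertical leg: 0.7 × 4.4, A = 3.08 in², x = 0.35 in, Ī = 0.12577 in⁴.
Horizontal leg (remainder): 2.7 × 0.7, A = 1.89 in², x = 2.05 in, Ī = 1.1482 in⁴.
Centroid: x̄ = ΣA·x / ΣA = 0.99648 in.
Transfer each piece to the centroidal y-axis using Ī + A·d² with d = x − 0.99648:
  vertical leg: d = -0.64648 in → contributes +1.413 in⁴
  horizontal leg (remainder): d = 1.0535 in → contributes +3.2459 in⁴
Total I = 4.6589 in⁴.
Radius of gyration: k = √(I/A) = √(4.6589 / 4.97) = 0.9682 in.

k_y ≈ 0.968 in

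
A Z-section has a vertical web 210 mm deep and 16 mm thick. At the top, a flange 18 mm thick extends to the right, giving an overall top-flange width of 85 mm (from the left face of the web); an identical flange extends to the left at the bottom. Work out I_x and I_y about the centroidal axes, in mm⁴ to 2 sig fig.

I_x ≈ 3.5 × 10⁷ mm⁴, I_y ≈ 5.5 × 10⁶ mm⁴

Break the section into simple shapes (no overlaps), measuring from the bottom-left corner of the bounding box.
Web: 16 × 210, A = 3 360 mm², y = 105 mm, Ī = 12 348 000 mm⁴.
Top flange (beyond web): 69 × 18, A = 1 242 mm², y = 201 mm, Ī = 33 534 mm⁴.
Bottom flange (beyond web): 69 × 18, A = 1 242 mm², y = 9 mm, Ī = 33 534 mm⁴.
Centroid: ȳ = ΣA·y / ΣA = 105 mm.
Transfer each piece to the centroidal x-axis using Ī + A·d² with d = y − 105:
  web: d = 0 mm → contributes +12 348 000 mm⁴
  top flange (beyond web): d = 96 mm → contributes +11 479 806 mm⁴
  bottom flange (beyond web): d = -96 mm → contributes +11 479 806 mm⁴
Total I = 35 307 612 mm⁴.
For the y-axis: x̄ = 77 mm.
Repeating about the centroidal y-axis gives I_y = 5 543 932 mm⁴.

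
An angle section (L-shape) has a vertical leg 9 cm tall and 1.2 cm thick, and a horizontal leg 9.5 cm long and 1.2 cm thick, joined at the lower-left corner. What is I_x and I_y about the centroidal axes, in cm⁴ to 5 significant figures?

Decompose the section into non-overlapping parts with the origin at the bottom-left of its bounding rectangle.
Vertical leg: 1.2 × 9, A = 10.8 cm², y = 4.5 cm, Ī = 72.9 cm⁴.
Horizontal leg (remainder): 8.3 × 1.2, A = 9.96 cm², y = 0.6 cm, Ī = 1.1952 cm⁴.
Centroid: ȳ = ΣA·y / ΣA = 2.628902 cm.
Transfer each piece to the centroidal x-axis using Ī + A·d² with d = y − 2.628902:
  vertical leg: d = 1.871098 cm → contributes +110.7109 cm⁴
  horizontal leg (remainder): d = -2.028902 cm → contributes +42.19496 cm⁴
Total I = 152.9059 cm⁴.
For the y-axis: x̄ = 2.878902 cm.
Repeating about the centroidal y-axis gives I_y = 175.3824 cm⁴.

I_x ≈ 152.91 cm⁴, I_y ≈ 175.38 cm⁴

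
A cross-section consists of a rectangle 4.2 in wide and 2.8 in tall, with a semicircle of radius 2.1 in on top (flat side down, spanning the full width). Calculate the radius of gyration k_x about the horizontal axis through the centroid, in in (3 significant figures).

k_x ≈ 1.32 in

Treat the section as a set of non-overlapping primitives; coordinates are from the bounding-box lower-left.
Rectangular body: 4.2 × 2.8, A = 11.76 in², y = 1.4 in, Ī = 7.6832 in⁴.
Semicircular cap: semicircle r = 2.1, A = 6.9272 in², y = 3.6913 in, Ī = 2.1346 in⁴.
Centroid: ȳ = ΣA·y / ΣA = 2.2494 in.
Transfer each piece to the horizontal axis through the centroid using Ī + A·d² with d = y − 2.2494:
  rectangular body: d = -0.84936 in → contributes +16.167 in⁴
  semicircular cap: d = 1.4419 in → contributes +16.537 in⁴
Total I = 32.704 in⁴.
Radius of gyration: k = √(I/A) = √(32.704 / 18.687) = 1.3229 in.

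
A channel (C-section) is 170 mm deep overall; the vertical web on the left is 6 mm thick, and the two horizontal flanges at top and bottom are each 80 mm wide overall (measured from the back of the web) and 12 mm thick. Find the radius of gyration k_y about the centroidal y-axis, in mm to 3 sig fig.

Break the section into simple shapes (no overlaps), measuring from the bottom-left corner of the bounding box.
Web: 6 × 170, A = 1 020 mm², x = 3 mm, Ī = 3 060 mm⁴.
Top flange (beyond web): 74 × 12, A = 888 mm², x = 43 mm, Ī = 405 224 mm⁴.
Bottom flange (beyond web): 74 × 12, A = 888 mm², x = 43 mm, Ī = 405 224 mm⁴.
Centroid: x̄ = ΣA·x / ΣA = 28.408 mm.
Transfer each piece to the centroidal y-axis using Ī + A·d² with d = x − 28.408:
  web: d = -25.408 mm → contributes +661 524 mm⁴
  top flange (beyond web): d = 14.592 mm → contributes +594 310 mm⁴
  bottom flange (beyond web): d = 14.592 mm → contributes +594 310 mm⁴
Total I = 1 850 143 mm⁴.
Radius of gyration: k = √(I/A) = √(1 850 143 / 2 796) = 25.724 mm.

k_y ≈ 25.7 mm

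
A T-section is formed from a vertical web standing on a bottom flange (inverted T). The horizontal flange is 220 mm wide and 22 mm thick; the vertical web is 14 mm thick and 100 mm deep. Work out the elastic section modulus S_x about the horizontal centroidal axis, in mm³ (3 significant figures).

Break the section into simple shapes (no overlaps), measuring from the bottom-left corner of the bounding box.
Flange: 220 × 22, A = 4 840 mm², y = 11 mm, Ī = 195 213 mm⁴.
Web: 14 × 100, A = 1 400 mm², y = 72 mm, Ī = 1 166 667 mm⁴.
Centroid: ȳ = ΣA·y / ΣA = 24.686 mm.
Transfer each piece to the horizontal centroidal axis using Ī + A·d² with d = y − 24.686:
  flange: d = -13.686 mm → contributes +1 101 764 mm⁴
  web: d = 47.314 mm → contributes +4 300 741 mm⁴
Total I = 5 402 504 mm⁴.
Extreme fibre distance c = 97.314 mm; S = I/c = 55 516 mm³.

S_x ≈ 5.55 × 10⁴ mm³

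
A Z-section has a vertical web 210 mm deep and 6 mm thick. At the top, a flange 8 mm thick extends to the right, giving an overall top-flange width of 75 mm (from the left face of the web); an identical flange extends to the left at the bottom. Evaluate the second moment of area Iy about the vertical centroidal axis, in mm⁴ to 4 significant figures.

Iy ≈ 1.994 × 10⁶ mm⁴

Break the section into simple shapes (no overlaps), measuring from the bottom-left corner of the bounding box.
Web: 6 × 210, A = 1 260 mm², x = 72 mm, Ī = 3 780 mm⁴.
Top flange (beyond web): 69 × 8, A = 552 mm², x = 109.5 mm, Ī = 219 006 mm⁴.
Bottom flange (beyond web): 69 × 8, A = 552 mm², x = 34.5 mm, Ī = 219 006 mm⁴.
Centroid: x̄ = ΣA·x / ΣA = 72 mm.
Transfer each piece to the vertical centroidal axis using Ī + A·d² with d = x − 72:
  web: d = 0 mm → contributes +3 780 mm⁴
  top flange (beyond web): d = 37.5 mm → contributes +995 256 mm⁴
  bottom flange (beyond web): d = -37.5 mm → contributes +995 256 mm⁴
Total I = 1 994 292 mm⁴.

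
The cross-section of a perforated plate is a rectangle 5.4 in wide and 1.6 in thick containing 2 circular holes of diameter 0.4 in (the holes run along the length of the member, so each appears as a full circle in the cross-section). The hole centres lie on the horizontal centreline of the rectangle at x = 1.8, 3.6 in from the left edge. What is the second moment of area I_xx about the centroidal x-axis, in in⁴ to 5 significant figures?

Treat the section as a set of non-overlapping primitives; coordinates are from the bounding-box lower-left.
Plate: 5.4 × 1.6, A = 8.64 in², y = 0.8 in, Ī = 1.8432 in⁴.
Hole 1 (subtracted): ⌀0.4, A = 0.1256637 in², y = 0.8 in, Ī = 0.001256637 in⁴.
Hole 2 (subtracted): ⌀0.4, A = 0.1256637 in², y = 0.8 in, Ī = 0.001256637 in⁴.
By symmetry the centroid is at mid-height, ȳ = 0.8 in.
All pieces are centred on the centroidal x-axis, so I = ΣĪ (holes subtracted) = 1.840687 in⁴.

I_xx ≈ 1.8407 in⁴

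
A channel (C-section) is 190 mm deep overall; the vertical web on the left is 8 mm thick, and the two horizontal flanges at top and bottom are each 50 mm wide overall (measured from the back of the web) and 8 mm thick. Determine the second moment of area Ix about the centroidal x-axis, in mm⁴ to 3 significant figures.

Ix ≈ 1.01 × 10⁷ mm⁴

Split into non-overlapping primitives; take the origin at the lower-left of the bounding box.
Web: 8 × 190, A = 1 520 mm², y = 95 mm, Ī = 4 572 667 mm⁴.
Top flange (beyond web): 42 × 8, A = 336 mm², y = 186 mm, Ī = 1 792 mm⁴.
Bottom flange (beyond web): 42 × 8, A = 336 mm², y = 4 mm, Ī = 1 792 mm⁴.
By symmetry the centroid is at mid-height, ȳ = 95 mm.
Transfer each piece to the centroidal x-axis using Ī + A·d² with d = y − 95:
  web: d = 0 mm → contributes +4 572 667 mm⁴
  top flange (beyond web): d = 91 mm → contributes +2 784 208 mm⁴
  bottom flange (beyond web): d = -91 mm → contributes +2 784 208 mm⁴
Total I = 10 141 083 mm⁴.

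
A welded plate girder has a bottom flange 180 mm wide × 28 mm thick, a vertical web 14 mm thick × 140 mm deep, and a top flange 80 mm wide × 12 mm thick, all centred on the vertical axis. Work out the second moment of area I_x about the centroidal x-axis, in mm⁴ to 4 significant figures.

I_x ≈ 2.922 × 10⁷ mm⁴

Break the section into simple shapes (no overlaps), measuring from the bottom-left corner of the bounding box.
Bottom plate: 180 × 28, A = 5 040 mm², y = 14 mm, Ī = 329 280 mm⁴.
Web plate: 14 × 140, A = 1 960 mm², y = 98 mm, Ī = 3 201 333 mm⁴.
Top plate: 80 × 12, A = 960 mm², y = 174 mm, Ī = 11 520 mm⁴.
Centroid: ȳ = ΣA·y / ΣA = 53.9799 mm.
Transfer each piece to the centroidal x-axis using Ī + A·d² with d = y − 53.9799:
  bottom plate: d = -39.9799 mm → contributes +8 385 178 mm⁴
  web plate: d = 44.0201 mm → contributes +6 999 361 mm⁴
  top plate: d = 120.02 mm → contributes +13 840 152 mm⁴
Total I = 29 224 690 mm⁴.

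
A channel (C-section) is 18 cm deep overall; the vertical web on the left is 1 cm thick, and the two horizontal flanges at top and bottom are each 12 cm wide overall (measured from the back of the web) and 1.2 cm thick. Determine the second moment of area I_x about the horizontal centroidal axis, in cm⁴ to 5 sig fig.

I_x ≈ 2352.0 cm⁴

Decompose the section into non-overlapping parts with the origin at the bottom-left of its bounding rectangle.
Web: 1 × 18, A = 18 cm², y = 9 cm, Ī = 486 cm⁴.
Top flange (beyond web): 11 × 1.2, A = 13.2 cm², y = 17.4 cm, Ī = 1.584 cm⁴.
Bottom flange (beyond web): 11 × 1.2, A = 13.2 cm², y = 0.6 cm, Ī = 1.584 cm⁴.
By symmetry the centroid is at mid-height, ȳ = 9 cm.
Transfer each piece to the horizontal centroidal axis using Ī + A·d² with d = y − 9:
  web: d = 0 cm → contributes +486 cm⁴
  top flange (beyond web): d = 8.4 cm → contributes +932.976 cm⁴
  bottom flange (beyond web): d = -8.4 cm → contributes +932.976 cm⁴
Total I = 2351.952 cm⁴.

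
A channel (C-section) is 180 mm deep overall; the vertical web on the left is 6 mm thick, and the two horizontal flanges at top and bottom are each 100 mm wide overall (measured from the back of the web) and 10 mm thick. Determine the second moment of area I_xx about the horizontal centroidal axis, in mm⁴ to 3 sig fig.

I_xx ≈ 1.65 × 10⁷ mm⁴

Split into non-overlapping primitives; take the origin at the lower-left of the bounding box.
Web: 6 × 180, A = 1 080 mm², y = 90 mm, Ī = 2 916 000 mm⁴.
Top flange (beyond web): 94 × 10, A = 940 mm², y = 175 mm, Ī = 7833.3 mm⁴.
Bottom flange (beyond web): 94 × 10, A = 940 mm², y = 5 mm, Ī = 7833.3 mm⁴.
By symmetry the centroid is at mid-height, ȳ = 90 mm.
Transfer each piece to the horizontal centroidal axis using Ī + A·d² with d = y − 90:
  web: d = 0 mm → contributes +2 916 000 mm⁴
  top flange (beyond web): d = 85 mm → contributes +6 799 333 mm⁴
  bottom flange (beyond web): d = -85 mm → contributes +6 799 333 mm⁴
Total I = 16 514 667 mm⁴.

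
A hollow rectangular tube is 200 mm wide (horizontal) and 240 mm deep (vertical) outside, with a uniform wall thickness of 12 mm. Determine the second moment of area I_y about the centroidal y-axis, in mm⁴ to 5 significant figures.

Treat the section as a set of non-overlapping primitives; coordinates are from the bounding-box lower-left.
Outer rectangle: 200 × 240, A = 48 000 mm², x = 100 mm, Ī = 160 000 000 mm⁴.
Inner void (subtracted): 176 × 216, A = 38 016 mm², x = 100 mm, Ī = 98 131 968 mm⁴.
By symmetry the centroid is at mid-width, x̄ = 100 mm.
All pieces are centred on the centroidal y-axis, so I = ΣĪ (holes subtracted) = 61 868 032 mm⁴.

I_y ≈ 6.1868 × 10⁷ mm⁴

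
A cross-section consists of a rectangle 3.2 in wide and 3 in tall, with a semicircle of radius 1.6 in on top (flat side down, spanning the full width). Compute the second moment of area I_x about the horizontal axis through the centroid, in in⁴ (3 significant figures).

I_x ≈ 21.4 in⁴

Split into non-overlapping primitives; take the origin at the lower-left of the bounding box.
Rectangular body: 3.2 × 3, A = 9.6 in², y = 1.5 in, Ī = 7.2 in⁴.
Semicircular cap: semicircle r = 1.6, A = 4.0212 in², y = 3.6791 in, Ī = 0.7193 in⁴.
Centroid: ȳ = ΣA·y / ΣA = 2.1433 in.
Transfer each piece to the horizontal axis through the centroid using Ī + A·d² with d = y − 2.1433:
  rectangular body: d = -0.6433 in → contributes +11.173 in⁴
  semicircular cap: d = 1.5358 in → contributes +10.204 in⁴
Total I = 21.376 in⁴.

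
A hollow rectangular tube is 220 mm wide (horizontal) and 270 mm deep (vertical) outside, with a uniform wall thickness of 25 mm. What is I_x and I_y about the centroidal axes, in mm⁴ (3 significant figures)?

I_x ≈ 2.10 × 10⁸ mm⁴, I_y ≈ 1.50 × 10⁸ mm⁴

Treat the section as a set of non-overlapping primitives; coordinates are from the bounding-box lower-left.
Outer rectangle: 220 × 270, A = 59 400 mm², y = 135 mm, Ī = 360 855 000 mm⁴.
Inner void (subtracted): 170 × 220, A = 37 400 mm², y = 135 mm, Ī = 150 846 667 mm⁴.
By symmetry the centroid is at mid-height, ȳ = 135 mm.
All pieces are centred on the centroidal x-axis, so I = ΣĪ (holes subtracted) = 210 008 333 mm⁴.
Repeating about the centroidal y-axis gives I_y = 149 508 333 mm⁴.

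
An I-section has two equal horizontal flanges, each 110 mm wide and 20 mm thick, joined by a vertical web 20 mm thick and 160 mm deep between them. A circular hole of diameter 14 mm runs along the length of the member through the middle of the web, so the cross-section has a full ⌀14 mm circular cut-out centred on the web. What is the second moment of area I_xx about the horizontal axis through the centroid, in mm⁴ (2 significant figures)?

Decompose the section into non-overlapping parts with the origin at the bottom-left of its bounding rectangle.
Bottom flange: 110 × 20, A = 2 200 mm², y = 10 mm, Ī = 73 333 mm⁴.
Web: 20 × 160, A = 3 200 mm², y = 100 mm, Ī = 6 826 667 mm⁴.
Top flange: 110 × 20, A = 2 200 mm², y = 190 mm, Ī = 73 333 mm⁴.
Hole (subtracted): ⌀14, A = 153.9 mm², y = 100 mm, Ī = 1 886 mm⁴.
By symmetry the centroid is at mid-height, ȳ = 100 mm.
Transfer each piece to the horizontal axis through the centroid using Ī + A·d² with d = y − 100:
  bottom flange: d = -90 mm → contributes +17 893 333 mm⁴
  web: d = 0 mm → contributes +6 826 667 mm⁴
  top flange: d = 90 mm → contributes +17 893 333 mm⁴
  hole: d = 0 mm → contributes −1 886 mm⁴
Total I = 42 611 448 mm⁴.

I_xx ≈ 4.3 × 10⁷ mm⁴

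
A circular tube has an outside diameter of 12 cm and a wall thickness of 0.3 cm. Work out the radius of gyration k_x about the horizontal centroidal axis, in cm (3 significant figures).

k_x ≈ 4.14 cm

Split into non-overlapping primitives; take the origin at the lower-left of the bounding box.
Outer circle: ⌀12, A = 113.1 cm², y = 6 cm, Ī = 1017.9 cm⁴.
Bore (subtracted): ⌀11.4, A = 102.07 cm², y = 6 cm, Ī = 829.07 cm⁴.
By symmetry the centroid is at mid-height, ȳ = 6 cm.
All pieces are centred on the horizontal centroidal axis, so I = ΣĪ (holes subtracted) = 188.81 cm⁴.
Radius of gyration: k = √(I/A) = √(188.81 / 11.027) = 4.1379 cm.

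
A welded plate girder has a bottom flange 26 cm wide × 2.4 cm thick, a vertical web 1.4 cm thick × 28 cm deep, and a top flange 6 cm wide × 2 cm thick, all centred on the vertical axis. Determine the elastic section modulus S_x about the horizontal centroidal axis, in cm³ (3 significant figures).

S_x ≈ 638 cm³

Split into non-overlapping primitives; take the origin at the lower-left of the bounding box.
Bottom plate: 26 × 2.4, A = 62.4 cm², y = 1.2 cm, Ī = 29.952 cm⁴.
Web plate: 1.4 × 28, A = 39.2 cm², y = 16.4 cm, Ī = 2561.1 cm⁴.
Top plate: 6 × 2, A = 12 cm², y = 31.4 cm, Ī = 4 cm⁴.
Centroid: ȳ = ΣA·y / ΣA = 9.6352 cm.
Transfer each piece to the horizontal centroidal axis using Ī + A·d² with d = y − 9.6352:
  bottom plate: d = -8.4352 cm → contributes +4469.9 cm⁴
  web plate: d = 6.7648 cm → contributes +4 355 cm⁴
  top plate: d = 21.765 cm → contributes +5688.5 cm⁴
Total I = 14 513 cm⁴.
Extreme fibre distance c = 22.765 cm; S = I/c = 637.53 cm³.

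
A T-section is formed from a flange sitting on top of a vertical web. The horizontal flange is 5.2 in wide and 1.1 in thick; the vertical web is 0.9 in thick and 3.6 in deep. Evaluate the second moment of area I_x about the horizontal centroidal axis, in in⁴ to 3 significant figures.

Split into non-overlapping primitives; take the origin at the lower-left of the bounding box.
Flange: 5.2 × 1.1, A = 5.72 in², y = 4.15 in, Ī = 0.57677 in⁴.
Web: 0.9 × 3.6, A = 3.24 in², y = 1.8 in, Ī = 3.4992 in⁴.
Centroid: ȳ = ΣA·y / ΣA = 3.3002 in.
Transfer each piece to the horizontal centroidal axis using Ī + A·d² with d = y − 3.3002:
  flange: d = 0.84978 in → contributes +4.7073 in⁴
  web: d = -1.5002 in → contributes +10.791 in⁴
Total I = 15.499 in⁴.

I_x ≈ 15.5 in⁴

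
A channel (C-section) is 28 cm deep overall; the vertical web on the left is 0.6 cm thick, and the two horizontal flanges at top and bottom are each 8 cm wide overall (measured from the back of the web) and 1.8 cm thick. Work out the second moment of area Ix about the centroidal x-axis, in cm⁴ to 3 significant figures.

Ix ≈ 5680 cm⁴

Treat the section as a set of non-overlapping primitives; coordinates are from the bounding-box lower-left.
Web: 0.6 × 28, A = 16.8 cm², y = 14 cm, Ī = 1097.6 cm⁴.
Top flange (beyond web): 7.4 × 1.8, A = 13.32 cm², y = 27.1 cm, Ī = 3.5964 cm⁴.
Bottom flange (beyond web): 7.4 × 1.8, A = 13.32 cm², y = 0.9 cm, Ī = 3.5964 cm⁴.
By symmetry the centroid is at mid-height, ȳ = 14 cm.
Transfer each piece to the centroidal x-axis using Ī + A·d² with d = y − 14:
  web: d = 0 cm → contributes +1097.6 cm⁴
  top flange (beyond web): d = 13.1 cm → contributes +2289.4 cm⁴
  bottom flange (beyond web): d = -13.1 cm → contributes +2289.4 cm⁴
Total I = 5676.5 cm⁴.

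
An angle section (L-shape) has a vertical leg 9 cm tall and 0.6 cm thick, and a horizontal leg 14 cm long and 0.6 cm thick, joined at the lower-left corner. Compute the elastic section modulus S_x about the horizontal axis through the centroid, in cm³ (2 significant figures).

S_x ≈ 13 cm³

Break the section into simple shapes (no overlaps), measuring from the bottom-left corner of the bounding box.
Vertical leg: 0.6 × 9, A = 5.4 cm², y = 4.5 cm, Ī = 36.45 cm⁴.
Horizontal leg (remainder): 13.4 × 0.6, A = 8.04 cm², y = 0.3 cm, Ī = 0.2412 cm⁴.
Centroid: ȳ = ΣA·y / ΣA = 1.988 cm.
Transfer each piece to the horizontal axis through the centroid using Ī + A·d² with d = y − 1.988:
  vertical leg: d = 2.513 cm → contributes +70.54 cm⁴
  horizontal leg (remainder): d = -1.688 cm → contributes +23.14 cm⁴
Total I = 93.67 cm⁴.
Extreme fibre distance c = 7.013 cm; S = I/c = 13.36 cm³.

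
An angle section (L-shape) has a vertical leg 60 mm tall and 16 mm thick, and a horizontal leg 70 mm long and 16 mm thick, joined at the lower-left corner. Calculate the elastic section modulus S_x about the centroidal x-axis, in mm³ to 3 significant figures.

Treat the section as a set of non-overlapping primitives; coordinates are from the bounding-box lower-left.
Vertical leg: 16 × 60, A = 960 mm², y = 30 mm, Ī = 288 000 mm⁴.
Horizontal leg (remainder): 54 × 16, A = 864 mm², y = 8 mm, Ī = 18 432 mm⁴.
Centroid: ȳ = ΣA·y / ΣA = 19.579 mm.
Transfer each piece to the centroidal x-axis using Ī + A·d² with d = y − 19.579:
  vertical leg: d = 10.421 mm → contributes +392 254 mm⁴
  horizontal leg (remainder): d = -11.579 mm → contributes +134 270 mm⁴
Total I = 526 525 mm⁴.
Extreme fibre distance c = 40.421 mm; S = I/c = 13 026 mm³.

S_x ≈ 1.30 × 10⁴ mm³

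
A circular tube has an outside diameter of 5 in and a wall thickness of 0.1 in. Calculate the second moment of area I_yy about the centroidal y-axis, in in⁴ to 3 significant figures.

I_yy ≈ 4.62 in⁴

Decompose the section into non-overlapping parts with the origin at the bottom-left of its bounding rectangle.
Outer circle: ⌀5, A = 19.635 in², x = 2.5 in, Ī = 30.68 in⁴.
Bore (subtracted): ⌀4.8, A = 18.096 in², x = 2.5 in, Ī = 26.058 in⁴.
By symmetry the centroid is at mid-width, x̄ = 2.5 in.
All pieces are centred on the centroidal y-axis, so I = ΣĪ (holes subtracted) = 4.622 in⁴.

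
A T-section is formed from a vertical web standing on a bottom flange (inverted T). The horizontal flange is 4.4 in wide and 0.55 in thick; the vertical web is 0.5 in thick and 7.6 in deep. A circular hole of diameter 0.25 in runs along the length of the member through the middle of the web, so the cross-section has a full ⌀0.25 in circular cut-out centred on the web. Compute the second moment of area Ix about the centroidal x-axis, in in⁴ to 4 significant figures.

Decompose the section into non-overlapping parts with the origin at the bottom-left of its bounding rectangle.
Flange: 4.4 × 0.55, A = 2.42 in², y = 0.275 in, Ī = 0.0610042 in⁴.
Web: 0.5 × 7.6, A = 3.8 in², y = 4.35 in, Ī = 18.2907 in⁴.
Hole (subtracted): ⌀0.25, A = 0.0490874 in², y = 4.35 in, Ī = 0.000191748 in⁴.
Centroid: ȳ = ΣA·y / ΣA = 2.75194 in.
Transfer each piece to the centroidal x-axis using Ī + A·d² with d = y − 2.75194:
  flange: d = -2.47694 in → contributes +14.9082 in⁴
  web: d = 1.59806 in → contributes +27.9951 in⁴
  hole: d = 1.59806 in → contributes −0.125551 in⁴
Total I = 42.7778 in⁴.

Ix ≈ 42.78 in⁴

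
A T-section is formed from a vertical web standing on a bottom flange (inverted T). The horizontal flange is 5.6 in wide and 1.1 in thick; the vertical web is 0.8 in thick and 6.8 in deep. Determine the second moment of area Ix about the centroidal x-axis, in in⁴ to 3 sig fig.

Decompose the section into non-overlapping parts with the origin at the bottom-left of its bounding rectangle.
Flange: 5.6 × 1.1, A = 6.16 in², y = 0.55 in, Ī = 0.62113 in⁴.
Web: 0.8 × 6.8, A = 5.44 in², y = 4.5 in, Ī = 20.962 in⁴.
Centroid: ȳ = ΣA·y / ΣA = 2.4024 in.
Transfer each piece to the centroidal x-axis using Ī + A·d² with d = y − 2.4024:
  flange: d = -1.8524 in → contributes +21.759 in⁴
  web: d = 2.0976 in → contributes +44.897 in⁴
Total I = 66.656 in⁴.

Ix ≈ 66.7 in⁴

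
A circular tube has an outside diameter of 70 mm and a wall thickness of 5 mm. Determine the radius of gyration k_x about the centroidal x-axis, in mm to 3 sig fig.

Split into non-overlapping primitives; take the origin at the lower-left of the bounding box.
Outer circle: ⌀70, A = 3848.5 mm², y = 35 mm, Ī = 1 178 588 mm⁴.
Bore (subtracted): ⌀60, A = 2827.4 mm², y = 35 mm, Ī = 636 173 mm⁴.
By symmetry the centroid is at mid-height, ȳ = 35 mm.
All pieces are centred on the centroidal x-axis, so I = ΣĪ (holes subtracted) = 542 416 mm⁴.
Radius of gyration: k = √(I/A) = √(542 416 / 1 021) = 23.049 mm.

k_x ≈ 23.0 mm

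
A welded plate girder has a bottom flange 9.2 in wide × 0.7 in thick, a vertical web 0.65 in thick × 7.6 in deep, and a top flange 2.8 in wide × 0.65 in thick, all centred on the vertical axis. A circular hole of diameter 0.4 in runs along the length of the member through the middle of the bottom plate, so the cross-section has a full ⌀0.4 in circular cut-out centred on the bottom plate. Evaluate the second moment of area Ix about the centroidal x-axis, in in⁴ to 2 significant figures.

Treat the section as a set of non-overlapping primitives; coordinates are from the bounding-box lower-left.
Bottom plate: 9.2 × 0.7, A = 6.44 in², y = 0.35 in, Ī = 0.263 in⁴.
Web plate: 0.65 × 7.6, A = 4.94 in², y = 4.5 in, Ī = 23.78 in⁴.
Top plate: 2.8 × 0.65, A = 1.82 in², y = 8.625 in, Ī = 0.06408 in⁴.
Hole (subtracted): ⌀0.4, A = 0.1257 in², y = 0.35 in, Ī = 0.001257 in⁴.
Centroid: ȳ = ΣA·y / ΣA = 3.07 in.
Transfer each piece to the centroidal x-axis using Ī + A·d² with d = y − 3.07:
  bottom plate: d = -2.72 in → contributes +47.91 in⁴
  web plate: d = 1.43 in → contributes +33.88 in⁴
  top plate: d = 5.555 in → contributes +56.23 in⁴
  hole: d = -2.72 in → contributes −0.9309 in⁴
Total I = 137.1 in⁴.

Ix ≈ 140 in⁴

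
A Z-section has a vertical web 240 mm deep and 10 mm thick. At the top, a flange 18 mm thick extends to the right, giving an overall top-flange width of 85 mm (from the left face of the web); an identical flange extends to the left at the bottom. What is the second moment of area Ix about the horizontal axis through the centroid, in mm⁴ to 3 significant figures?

Ix ≈ 4.49 × 10⁷ mm⁴

Treat the section as a set of non-overlapping primitives; coordinates are from the bounding-box lower-left.
Web: 10 × 240, A = 2 400 mm², y = 120 mm, Ī = 11 520 000 mm⁴.
Top flange (beyond web): 75 × 18, A = 1 350 mm², y = 231 mm, Ī = 36 450 mm⁴.
Bottom flange (beyond web): 75 × 18, A = 1 350 mm², y = 9 mm, Ī = 36 450 mm⁴.
Centroid: ȳ = ΣA·y / ΣA = 120 mm.
Transfer each piece to the horizontal axis through the centroid using Ī + A·d² with d = y − 120:
  web: d = 0 mm → contributes +11 520 000 mm⁴
  top flange (beyond web): d = 111 mm → contributes +16 669 800 mm⁴
  bottom flange (beyond web): d = -111 mm → contributes +16 669 800 mm⁴
Total I = 44 859 600 mm⁴.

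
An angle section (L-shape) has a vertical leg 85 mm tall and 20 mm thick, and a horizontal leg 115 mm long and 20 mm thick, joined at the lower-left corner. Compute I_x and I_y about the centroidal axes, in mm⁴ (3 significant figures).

I_x ≈ 2.03 × 10⁶ mm⁴, I_y ≈ 4.45 × 10⁶ mm⁴

Split into non-overlapping primitives; take the origin at the lower-left of the bounding box.
Vertical leg: 20 × 85, A = 1 700 mm², y = 42.5 mm, Ī = 1 023 542 mm⁴.
Horizontal leg (remainder): 95 × 20, A = 1 900 mm², y = 10 mm, Ī = 63 333 mm⁴.
Centroid: ȳ = ΣA·y / ΣA = 25.347 mm.
Transfer each piece to the centroidal x-axis using Ī + A·d² with d = y − 25.347:
  vertical leg: d = 17.153 mm → contributes +1 523 712 mm⁴
  horizontal leg (remainder): d = -15.347 mm → contributes +510 854 mm⁴
Total I = 2 034 566 mm⁴.
For the y-axis: x̄ = 40.347 mm.
Repeating about the centroidal y-axis gives I_y = 4 452 066 mm⁴.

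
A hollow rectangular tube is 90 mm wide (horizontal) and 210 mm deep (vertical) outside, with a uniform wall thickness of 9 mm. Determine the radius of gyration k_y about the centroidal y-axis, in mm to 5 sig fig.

k_y ≈ 36.562 mm

Break the section into simple shapes (no overlaps), measuring from the bottom-left corner of the bounding box.
Outer rectangle: 90 × 210, A = 18 900 mm², x = 45 mm, Ī = 12 757 500 mm⁴.
Inner void (subtracted): 72 × 192, A = 13 824 mm², x = 45 mm, Ī = 5 971 968 mm⁴.
By symmetry the centroid is at mid-width, x̄ = 45 mm.
All pieces are centred on the centroidal y-axis, so I = ΣĪ (holes subtracted) = 6 785 532 mm⁴.
Radius of gyration: k = √(I/A) = √(6 785 532 / 5 076) = 36.5621 mm.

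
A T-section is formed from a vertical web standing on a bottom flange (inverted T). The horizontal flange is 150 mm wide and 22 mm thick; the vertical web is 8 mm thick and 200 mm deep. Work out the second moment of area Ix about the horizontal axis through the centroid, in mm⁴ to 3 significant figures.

Decompose the section into non-overlapping parts with the origin at the bottom-left of its bounding rectangle.
Flange: 150 × 22, A = 3 300 mm², y = 11 mm, Ī = 133 100 mm⁴.
Web: 8 × 200, A = 1 600 mm², y = 122 mm, Ī = 5 333 333 mm⁴.
Centroid: ȳ = ΣA·y / ΣA = 47.245 mm.
Transfer each piece to the horizontal axis through the centroid using Ī + A·d² with d = y − 47.245:
  flange: d = -36.245 mm → contributes +4 468 286 mm⁴
  web: d = 74.755 mm → contributes +14 274 654 mm⁴
Total I = 18 742 939 mm⁴.

Ix ≈ 1.87 × 10⁷ mm⁴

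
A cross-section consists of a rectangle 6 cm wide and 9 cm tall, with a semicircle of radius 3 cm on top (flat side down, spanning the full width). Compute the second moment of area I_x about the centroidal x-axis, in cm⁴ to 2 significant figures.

I_x ≈ 750 cm⁴

Split into non-overlapping primitives; take the origin at the lower-left of the bounding box.
Rectangular body: 6 × 9, A = 54 cm², y = 4.5 cm, Ī = 364.5 cm⁴.
Semicircular cap: semicircle r = 3, A = 14.14 cm², y = 10.27 cm, Ī = 8.89 cm⁴.
Centroid: ȳ = ΣA·y / ΣA = 5.698 cm.
Transfer each piece to the centroidal x-axis using Ī + A·d² with d = y − 5.698:
  rectangular body: d = -1.198 cm → contributes +442 cm⁴
  semicircular cap: d = 4.575 cm → contributes +304.8 cm⁴
Total I = 746.8 cm⁴.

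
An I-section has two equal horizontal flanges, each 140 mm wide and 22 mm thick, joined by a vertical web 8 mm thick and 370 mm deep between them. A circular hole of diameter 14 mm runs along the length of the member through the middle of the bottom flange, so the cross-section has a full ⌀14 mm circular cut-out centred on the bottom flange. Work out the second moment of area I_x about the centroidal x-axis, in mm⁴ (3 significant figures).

I_x ≈ 2.65 × 10⁸ mm⁴

Treat the section as a set of non-overlapping primitives; coordinates are from the bounding-box lower-left.
Bottom flange: 140 × 22, A = 3 080 mm², y = 11 mm, Ī = 124 227 mm⁴.
Web: 8 × 370, A = 2 960 mm², y = 207 mm, Ī = 33 768 667 mm⁴.
Top flange: 140 × 22, A = 3 080 mm², y = 403 mm, Ī = 124 227 mm⁴.
Hole (subtracted): ⌀14, A = 153.94 mm², y = 11 mm, Ī = 1885.7 mm⁴.
Centroid: ȳ = ΣA·y / ΣA = 210.37 mm.
Transfer each piece to the centroidal x-axis using Ī + A·d² with d = y − 210.37:
  bottom flange: d = -199.37 mm → contributes +122 543 293 mm⁴
  web: d = -3.3651 mm → contributes +33 802 186 mm⁴
  top flange: d = 192.63 mm → contributes +114 417 476 mm⁴
  hole: d = -199.37 mm → contributes −6 120 376 mm⁴
Total I = 264 642 579 mm⁴.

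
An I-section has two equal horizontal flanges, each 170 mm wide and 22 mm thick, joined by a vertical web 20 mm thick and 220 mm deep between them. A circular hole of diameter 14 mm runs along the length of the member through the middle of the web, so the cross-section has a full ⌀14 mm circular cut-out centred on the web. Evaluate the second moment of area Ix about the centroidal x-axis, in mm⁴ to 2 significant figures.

Ix ≈ 1.3 × 10⁸ mm⁴

Treat the section as a set of non-overlapping primitives; coordinates are from the bounding-box lower-left.
Bottom flange: 170 × 22, A = 3 740 mm², y = 11 mm, Ī = 150 847 mm⁴.
Web: 20 × 220, A = 4 400 mm², y = 132 mm, Ī = 17 746 667 mm⁴.
Top flange: 170 × 22, A = 3 740 mm², y = 253 mm, Ī = 150 847 mm⁴.
Hole (subtracted): ⌀14, A = 153.9 mm², y = 132 mm, Ī = 1 886 mm⁴.
By symmetry the centroid is at mid-height, ȳ = 132 mm.
Transfer each piece to the centroidal x-axis using Ī + A·d² with d = y − 132:
  bottom flange: d = -121 mm → contributes +54 908 187 mm⁴
  web: d = 0 mm → contributes +17 746 667 mm⁴
  top flange: d = 121 mm → contributes +54 908 187 mm⁴
  hole: d = 0 mm → contributes −1 886 mm⁴
Total I = 127 561 154 mm⁴.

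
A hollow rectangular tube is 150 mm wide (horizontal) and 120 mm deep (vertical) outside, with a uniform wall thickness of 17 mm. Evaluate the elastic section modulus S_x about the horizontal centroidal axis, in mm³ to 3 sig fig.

S_x ≈ 2.58 × 10⁵ mm³

Break the section into simple shapes (no overlaps), measuring from the bottom-left corner of the bounding box.
Outer rectangle: 150 × 120, A = 18 000 mm², y = 60 mm, Ī = 21 600 000 mm⁴.
Inner void (subtracted): 116 × 86, A = 9 976 mm², y = 60 mm, Ī = 6 148 541 mm⁴.
By symmetry the centroid is at mid-height, ȳ = 60 mm.
All pieces are centred on the horizontal centroidal axis, so I = ΣĪ (holes subtracted) = 15 451 459 mm⁴.
Extreme fibre distance c = 60 mm; S = I/c = 257 524 mm³.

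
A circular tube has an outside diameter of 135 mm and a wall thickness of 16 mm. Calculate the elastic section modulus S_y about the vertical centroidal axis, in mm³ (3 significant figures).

Decompose the section into non-overlapping parts with the origin at the bottom-left of its bounding rectangle.
Outer circle: ⌀135, A = 14 314 mm², x = 67.5 mm, Ī = 16 304 406 mm⁴.
Bore (subtracted): ⌀103, A = 8332.3 mm², x = 67.5 mm, Ī = 5 524 828 mm⁴.
By symmetry the centroid is at mid-width, x̄ = 67.5 mm.
All pieces are centred on the vertical centroidal axis, so I = ΣĪ (holes subtracted) = 10 779 577 mm⁴.
Extreme fibre distance c = 67.5 mm; S = I/c = 159 697 mm³.

S_y ≈ 1.60 × 10⁵ mm³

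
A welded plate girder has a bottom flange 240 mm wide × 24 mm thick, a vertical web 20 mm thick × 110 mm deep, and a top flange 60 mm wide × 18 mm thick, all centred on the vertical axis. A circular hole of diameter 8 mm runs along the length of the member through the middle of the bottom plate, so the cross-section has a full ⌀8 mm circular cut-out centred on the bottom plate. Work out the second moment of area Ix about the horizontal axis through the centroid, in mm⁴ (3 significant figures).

Decompose the section into non-overlapping parts with the origin at the bottom-left of its bounding rectangle.
Bottom plate: 240 × 24, A = 5 760 mm², y = 12 mm, Ī = 276 480 mm⁴.
Web plate: 20 × 110, A = 2 200 mm², y = 79 mm, Ī = 2 218 333 mm⁴.
Top plate: 60 × 18, A = 1 080 mm², y = 143 mm, Ī = 29 160 mm⁴.
Hole (subtracted): ⌀8, A = 50.265 mm², y = 12 mm, Ī = 201.06 mm⁴.
Centroid: ȳ = ΣA·y / ΣA = 44.134 mm.
Transfer each piece to the horizontal axis through the centroid using Ī + A·d² with d = y − 44.134:
  bottom plate: d = -32.134 mm → contributes +6 224 381 mm⁴
  web plate: d = 34.866 mm → contributes +4 892 671 mm⁴
  top plate: d = 98.866 mm → contributes +10 585 513 mm⁴
  hole: d = -32.134 mm → contributes −52 106 mm⁴
Total I = 21 650 458 mm⁴.

Ix ≈ 2.17 × 10⁷ mm⁴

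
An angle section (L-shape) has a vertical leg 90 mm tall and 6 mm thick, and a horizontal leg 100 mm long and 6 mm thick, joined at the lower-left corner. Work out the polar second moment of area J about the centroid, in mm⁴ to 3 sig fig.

J ≈ 1.96 × 10⁶ mm⁴

Treat the section as a set of non-overlapping primitives; coordinates are from the bounding-box lower-left.
Vertical leg: 6 × 90, A = 540 mm², y = 45 mm, Ī = 364 500 mm⁴.
Horizontal leg (remainder): 94 × 6, A = 564 mm², y = 3 mm, Ī = 1 692 mm⁴.
Centroid: ȳ = ΣA·y / ΣA = 23.543 mm.
Transfer each piece to the centroidal x-axis using Ī + A·d² with d = y − 23.543:
  vertical leg: d = 21.457 mm → contributes +613 106 mm⁴
  horizontal leg (remainder): d = -20.543 mm → contributes +239 719 mm⁴
Total I = 852 826 mm⁴.
For the y-axis: x̄ = 28.543 mm.
Repeating about the centroidal y-axis gives I_y = 1 106 586 mm⁴.
Polar second moment: J = I_x + I_y = 1 959 412 mm⁴.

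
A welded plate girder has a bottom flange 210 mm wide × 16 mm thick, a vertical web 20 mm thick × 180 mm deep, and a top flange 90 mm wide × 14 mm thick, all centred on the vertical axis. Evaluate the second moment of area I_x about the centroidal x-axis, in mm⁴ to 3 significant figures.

I_x ≈ 4.87 × 10⁷ mm⁴

Treat the section as a set of non-overlapping primitives; coordinates are from the bounding-box lower-left.
Bottom plate: 210 × 16, A = 3 360 mm², y = 8 mm, Ī = 71 680 mm⁴.
Web plate: 20 × 180, A = 3 600 mm², y = 106 mm, Ī = 9 720 000 mm⁴.
Top plate: 90 × 14, A = 1 260 mm², y = 203 mm, Ī = 20 580 mm⁴.
Centroid: ȳ = ΣA·y / ΣA = 80.81 mm.
Transfer each piece to the centroidal x-axis using Ī + A·d² with d = y − 80.81:
  bottom plate: d = -72.81 mm → contributes +17 884 142 mm⁴
  web plate: d = 25.19 mm → contributes +12 004 290 mm⁴
  top plate: d = 122.19 mm → contributes +18 832 812 mm⁴
Total I = 48 721 244 mm⁴.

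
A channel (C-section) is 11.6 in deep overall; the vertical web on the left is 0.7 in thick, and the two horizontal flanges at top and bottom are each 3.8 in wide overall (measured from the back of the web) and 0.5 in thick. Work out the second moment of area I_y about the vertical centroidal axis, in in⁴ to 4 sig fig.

I_y ≈ 10.91 in⁴

Break the section into simple shapes (no overlaps), measuring from the bottom-left corner of the bounding box.
Web: 0.7 × 11.6, A = 8.12 in², x = 0.35 in, Ī = 0.331567 in⁴.
Top flange (beyond web): 3.1 × 0.5, A = 1.55 in², x = 2.25 in, Ī = 1.24129 in⁴.
Bottom flange (beyond web): 3.1 × 0.5, A = 1.55 in², x = 2.25 in, Ī = 1.24129 in⁴.
Centroid: x̄ = ΣA·x / ΣA = 0.874955 in.
Transfer each piece to the vertical centroidal axis using Ī + A·d² with d = x − 0.874955:
  web: d = -0.524955 in → contributes +2.56926 in⁴
  top flange (beyond web): d = 1.37504 in → contributes +4.17195 in⁴
  bottom flange (beyond web): d = 1.37504 in → contributes +4.17195 in⁴
Total I = 10.9132 in⁴.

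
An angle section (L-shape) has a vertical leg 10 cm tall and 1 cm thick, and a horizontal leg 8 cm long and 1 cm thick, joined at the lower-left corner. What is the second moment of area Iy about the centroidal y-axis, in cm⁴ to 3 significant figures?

Break the section into simple shapes (no overlaps), measuring from the bottom-left corner of the bounding box.
Vertical leg: 1 × 10, A = 10 cm², x = 0.5 cm, Ī = 0.83333 cm⁴.
Horizontal leg (remainder): 7 × 1, A = 7 cm², x = 4.5 cm, Ī = 28.583 cm⁴.
Centroid: x̄ = ΣA·x / ΣA = 2.1471 cm.
Transfer each piece to the centroidal y-axis using Ī + A·d² with d = x − 2.1471:
  vertical leg: d = -1.6471 cm → contributes +27.961 cm⁴
  horizontal leg (remainder): d = 2.3529 cm → contributes +67.338 cm⁴
Total I = 95.299 cm⁴.

Iy ≈ 95.3 cm⁴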